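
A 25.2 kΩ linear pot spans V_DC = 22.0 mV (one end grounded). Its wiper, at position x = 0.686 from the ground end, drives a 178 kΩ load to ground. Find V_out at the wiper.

The pot divides into 7.913 kΩ above the wiper and 17.29 kΩ below.
Lower segment in parallel with the load: 17.29 ‖ 178 = 15.76 kΩ.
Then V_out = V_DC · 15.76/(7.913 + 15.76) = 14.65 mV.

V_out ≈ 14.6 mV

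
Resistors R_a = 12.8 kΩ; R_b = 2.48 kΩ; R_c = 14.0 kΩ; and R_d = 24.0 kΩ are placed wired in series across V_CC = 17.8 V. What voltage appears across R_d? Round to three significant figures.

V ≈ 8.02 V

Total series resistance ΣR = 12.8 + 2.48 + 14.0 + 24.0 = 53.28 kΩ.
Voltage divider: V = V_CC · (24.00 / 53.28) = 17.8 × 0.4505 = 8.018 V.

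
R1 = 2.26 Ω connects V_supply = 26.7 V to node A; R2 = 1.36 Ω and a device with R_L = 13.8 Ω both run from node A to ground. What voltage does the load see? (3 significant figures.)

First combine the lower leg with the load: R2 ‖ R_L = 1.238 Ω.
Now apply the divider: V_out = 26.7 × 0.3539 = 9.450 V.
(Unloaded it would be 10.0 V; the load pulls it down.)

V_out ≈ 9.45 V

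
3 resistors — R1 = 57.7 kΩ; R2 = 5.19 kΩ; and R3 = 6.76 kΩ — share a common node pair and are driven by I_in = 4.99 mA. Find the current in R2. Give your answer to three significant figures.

I ≈ 2.69 mA

Total conductance ΣG = 1/57.7 + 1/5.19 + 1/6.76 = 0.3579 (units of 1/kΩ).
By the current-divider rule, I = I_in · G_k/ΣG = 4.99 × 0.5383 = 2.686 mA.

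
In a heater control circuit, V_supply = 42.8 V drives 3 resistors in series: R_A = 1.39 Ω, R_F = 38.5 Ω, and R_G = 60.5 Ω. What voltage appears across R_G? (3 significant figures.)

V ≈ 25.8 V

Series total: ΣR = 1.39 + 38.5 + 60.5 = 100.4 Ω.
Voltage divider: V = V_supply · (60.50 / 100.4) = 42.8 × 0.6026 = 25.79 V.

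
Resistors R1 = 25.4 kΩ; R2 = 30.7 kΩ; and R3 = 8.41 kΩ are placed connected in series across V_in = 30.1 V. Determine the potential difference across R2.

Series total: ΣR = 25.4 + 30.7 + 8.41 = 64.51 kΩ.
V = V_in · R/ΣR = 30.1 × 0.4759 = 14.32 V.

V ≈ 14.3 V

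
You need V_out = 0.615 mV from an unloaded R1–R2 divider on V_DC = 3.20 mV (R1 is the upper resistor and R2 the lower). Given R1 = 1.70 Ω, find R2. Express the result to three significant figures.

The divider ratio is R2/(R1+R2) = 0.615/3.20 = 0.1922.
Rearranging, R2 = R1·k/(1−k) = 1.70 × 0.2379 = 0.4044 Ω.

R2 ≈ 0.404 Ω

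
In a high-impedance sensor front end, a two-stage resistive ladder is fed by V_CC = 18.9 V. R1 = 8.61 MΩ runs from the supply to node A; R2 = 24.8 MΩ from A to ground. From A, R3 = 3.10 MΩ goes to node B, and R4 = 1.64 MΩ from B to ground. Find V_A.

The second stage (R3 + R4 = 4.740 MΩ) loads node A in parallel with R2.
Effective lower resistance at A: R2 ‖ 4.740 = 3.979 MΩ.
V_A = 18.9 × 3.979/(8.61 + 3.979) = 5.974 V.

V_A ≈ 5.97 V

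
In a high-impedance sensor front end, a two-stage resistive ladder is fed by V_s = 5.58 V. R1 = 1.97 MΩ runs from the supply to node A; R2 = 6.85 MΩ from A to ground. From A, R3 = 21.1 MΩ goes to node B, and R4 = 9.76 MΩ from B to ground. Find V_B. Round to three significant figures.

The second stage (R3 + R4 = 30.86 MΩ) loads node A in parallel with R2.
R2 ‖ (R3+R4) = 5.606 MΩ.
First divider: V_A = V_s · 5.606/(1.97 + 5.606) = 4.129 V.
Stage 2 is unloaded, so V_B = V_A · R4/(R3+R4) = 4.129 × 9.76/30.86 = 1.306 V.

V_B ≈ 1.31 V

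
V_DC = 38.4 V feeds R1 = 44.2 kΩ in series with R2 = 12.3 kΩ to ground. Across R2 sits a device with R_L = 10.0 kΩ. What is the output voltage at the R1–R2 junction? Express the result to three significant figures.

V_out ≈ 4.26 V

The load sits in parallel with R2, giving an effective lower resistance R2' = R2·R_L/(R2+R_L) = 5.516 kΩ.
Voltage divider with the loaded lower leg: V_out = 38.4 × 5.516/(44.2 + 5.516) = 38.4 × 0.1109 = 4.260 V.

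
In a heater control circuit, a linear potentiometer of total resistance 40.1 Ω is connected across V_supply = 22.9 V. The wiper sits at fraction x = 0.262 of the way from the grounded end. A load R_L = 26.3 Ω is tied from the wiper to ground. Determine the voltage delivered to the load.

The pot divides into 29.59 Ω above the wiper and 10.51 Ω below.
Lower segment in parallel with the load: 10.51 ‖ 26.3 = 7.507 Ω.
Loaded-divider output: V_out = 22.9 × 0.2023 = 4.634 V.
(Unloaded: V_out = x·V_supply = 6.00 V.)

V_out ≈ 4.63 V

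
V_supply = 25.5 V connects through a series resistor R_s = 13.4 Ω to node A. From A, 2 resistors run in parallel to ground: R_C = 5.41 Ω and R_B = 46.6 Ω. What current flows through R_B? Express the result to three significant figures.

I ≈ 0.145 A

Parallel bank: R_p = 1/(1/5.41 + 1/46.6) = 4.847 Ω.
V_A = 25.5 × 4.847/18.25 = 6.774 V.
Branch current I = V_A/R_B = 6.774/46.6 = 0.1454 A.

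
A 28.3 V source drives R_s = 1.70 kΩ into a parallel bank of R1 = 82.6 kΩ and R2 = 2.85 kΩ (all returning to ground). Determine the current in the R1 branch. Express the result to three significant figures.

Equivalent of the parallel group: R_p = 2.755 kΩ.
V_A = 28.3 × 2.755/4.455 = 17.50 V.
Branch current I = V_A/R1 = 17.50/82.6 = 0.2119 mA.
(Check via current divider: I_total = 6.352 mA; share G_k/ΣG = 0.03335 → same result.)

I ≈ 0.212 mA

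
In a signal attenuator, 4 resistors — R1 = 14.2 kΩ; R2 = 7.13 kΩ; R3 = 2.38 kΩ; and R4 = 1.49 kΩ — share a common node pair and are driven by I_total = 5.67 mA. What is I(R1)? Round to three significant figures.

ΣG = 1/14.2 + 1/7.13 + 1/2.38 + 1/1.49 = 1.302.
R1 takes the fraction G_k/ΣG = 0.07042/1.302 = 0.05409, so I = 5.67 × 0.05409 = 0.3067 mA.

I ≈ 0.307 mA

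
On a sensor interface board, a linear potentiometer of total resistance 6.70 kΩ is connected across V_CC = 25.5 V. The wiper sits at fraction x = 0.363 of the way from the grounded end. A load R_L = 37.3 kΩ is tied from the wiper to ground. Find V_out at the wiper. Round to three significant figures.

V_out ≈ 8.89 V

Lower segment x·R_p = 2.432 kΩ; upper segment (1−x)·R_p = 4.268 kΩ.
(x·R_p) ‖ R_L = 2.283 kΩ.
Then V_out = V_CC · 2.283/(4.268 + 2.283) = 8.887 V.
(Unloaded: V_out = x·V_CC = 9.26 V.)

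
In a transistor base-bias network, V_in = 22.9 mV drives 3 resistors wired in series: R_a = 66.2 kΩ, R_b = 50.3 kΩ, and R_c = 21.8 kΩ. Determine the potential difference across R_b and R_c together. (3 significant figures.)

Total series resistance ΣR = 66.2 + 50.3 + 21.8 = 138.3 kΩ.
R_{R_b..R_c} = 50.3 + 21.8 = 72.10 kΩ.
Voltage divider: V = V_in · (72.10 / 138.3) = 22.9 × 0.5213 = 11.94 mV.

V ≈ 11.9 mV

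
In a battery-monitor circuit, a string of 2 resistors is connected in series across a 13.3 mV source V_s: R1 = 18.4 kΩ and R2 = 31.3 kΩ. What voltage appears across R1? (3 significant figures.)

V ≈ 4.92 mV

Total series resistance ΣR = 18.4 + 31.3 = 49.70 kΩ.
V = V_s · R/ΣR = 13.3 × 0.3702 = 4.924 mV.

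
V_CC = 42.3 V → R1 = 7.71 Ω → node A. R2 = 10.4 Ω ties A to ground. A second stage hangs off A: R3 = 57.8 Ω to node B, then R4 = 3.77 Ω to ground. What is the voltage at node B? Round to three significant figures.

V_B ≈ 1.39 V

Node A sees R2 in parallel with the series input of stage 2, R3 + R4 = 61.57 Ω.
Effective lower resistance at A: R2 ‖ 61.57 = 8.897 Ω.
So V_A = 42.3 × 0.5357 = 22.66 V.
Then the unloaded second divider: V_B = V_A × R4/(R3+R4) = 22.66 × 0.06123 = 1.388 V.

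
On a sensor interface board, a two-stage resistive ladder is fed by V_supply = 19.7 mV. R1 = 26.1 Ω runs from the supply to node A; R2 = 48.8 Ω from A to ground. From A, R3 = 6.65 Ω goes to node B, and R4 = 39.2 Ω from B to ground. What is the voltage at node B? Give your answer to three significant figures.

The second stage (R3 + R4 = 45.85 Ω) loads node A in parallel with R2.
R2 ‖ (R3+R4) = 23.64 Ω.
V_A = 19.7 × 23.64/(26.1 + 23.64) = 9.363 mV.
Stage 2 is unloaded, so V_B = V_A · R4/(R3+R4) = 9.363 × 39.2/45.85 = 8.005 mV.

V_B ≈ 8.00 mV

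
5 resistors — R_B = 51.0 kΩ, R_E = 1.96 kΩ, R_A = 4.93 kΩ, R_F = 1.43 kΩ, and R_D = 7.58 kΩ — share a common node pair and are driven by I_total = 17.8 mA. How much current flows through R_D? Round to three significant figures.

Conductances: ΣG = 1/51.0 + 1/1.96 + 1/4.93 + 1/1.43 + 1/7.58 = 1.564 (1/kΩ).
Current divider: I(R_D) = I_total · G_k/ΣG = 17.8 × (0.1319/1.564) = 17.8 × 0.08436 = 1.502 mA.

I ≈ 1.50 mA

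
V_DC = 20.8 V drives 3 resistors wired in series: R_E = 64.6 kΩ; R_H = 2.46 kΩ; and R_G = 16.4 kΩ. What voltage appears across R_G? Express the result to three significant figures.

V ≈ 4.09 V

Total series resistance ΣR = 64.6 + 2.46 + 16.4 = 83.46 kΩ.
Voltage divider: V = V_DC · (16.40 / 83.46) = 20.8 × 0.1965 = 4.087 V.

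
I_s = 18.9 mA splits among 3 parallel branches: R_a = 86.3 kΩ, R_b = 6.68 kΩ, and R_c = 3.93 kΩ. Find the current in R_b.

I ≈ 6.81 mA

ΣG = 1/86.3 + 1/6.68 + 1/3.93 = 0.4157.
By the current-divider rule, I = I_s · G_k/ΣG = 18.9 × 0.3601 = 6.806 mA.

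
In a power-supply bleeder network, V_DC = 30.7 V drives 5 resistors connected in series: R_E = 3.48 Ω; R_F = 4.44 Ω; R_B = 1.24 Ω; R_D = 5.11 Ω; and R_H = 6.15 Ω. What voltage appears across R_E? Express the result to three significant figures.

V ≈ 5.23 V

Total series resistance ΣR = 3.48 + 4.44 + 1.24 + 5.11 + 6.15 = 20.42 Ω.
By the voltage-divider rule, V = 30.7 × 3.480/20.42 = 5.232 V.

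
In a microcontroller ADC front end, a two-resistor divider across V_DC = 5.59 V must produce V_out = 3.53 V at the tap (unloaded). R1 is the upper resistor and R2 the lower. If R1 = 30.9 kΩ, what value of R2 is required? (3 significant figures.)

R2 ≈ 52.9 kΩ

Required fraction k = V_out/V_DC = 0.6315.
Rearranging, R2 = R1·k/(1−k) = 30.9 × 1.714 = 52.95 kΩ.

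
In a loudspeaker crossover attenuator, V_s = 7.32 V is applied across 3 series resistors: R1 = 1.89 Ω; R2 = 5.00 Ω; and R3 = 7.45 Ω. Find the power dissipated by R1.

P ≈ 0.492 W

ΣR = 14.34 Ω → I = 7.32/14.34 = 0.5105 A.
P = I²R = 0.2606 × 1.89 = 0.4925 W.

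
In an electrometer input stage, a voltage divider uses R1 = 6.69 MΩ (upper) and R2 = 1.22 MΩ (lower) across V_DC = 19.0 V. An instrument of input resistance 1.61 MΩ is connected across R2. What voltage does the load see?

First combine the lower leg with the load: R2 ‖ R_L = 0.6941 MΩ.
Voltage divider with the loaded lower leg: V_out = 19.0 × 0.6941/(6.69 + 0.6941) = 19.0 × 0.09399 = 1.786 V.
(Unloaded it would be 2.93 V; the load pulls it down.)

V_out ≈ 1.79 V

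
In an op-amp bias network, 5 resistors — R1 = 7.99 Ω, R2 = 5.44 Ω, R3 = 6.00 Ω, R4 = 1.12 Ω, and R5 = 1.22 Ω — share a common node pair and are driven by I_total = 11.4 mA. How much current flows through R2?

Total conductance ΣG = 1/7.99 + 1/5.44 + 1/6.00 + 1/1.12 + 1/1.22 = 2.188 (units of 1/Ω).
R2 takes the fraction G_k/ΣG = 0.1838/2.188 = 0.08401, so I = 11.4 × 0.08401 = 0.9577 mA.

I ≈ 0.958 mA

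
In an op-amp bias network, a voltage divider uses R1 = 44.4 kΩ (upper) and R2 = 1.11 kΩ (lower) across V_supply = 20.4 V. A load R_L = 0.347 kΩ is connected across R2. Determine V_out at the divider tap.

The load sits in parallel with R2, giving an effective lower resistance R2' = R2·R_L/(R2+R_L) = 0.2644 kΩ.
Then V_out = V_supply · R2'/(R1 + R2') = 20.4 × 0.2644/44.66 = 0.1207 V.

V_out ≈ 0.121 V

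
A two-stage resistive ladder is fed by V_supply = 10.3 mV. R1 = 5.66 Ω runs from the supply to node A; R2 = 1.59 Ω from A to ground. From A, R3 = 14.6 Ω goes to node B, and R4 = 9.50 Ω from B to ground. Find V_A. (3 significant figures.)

Looking into the second stage from A: R3 + R4 = 24.10 Ω appears in parallel with R2.
R2 ‖ (R3+R4) = 1.492 Ω.
V_A = 10.3 × 1.492/(5.66 + 1.492) = 2.148 mV.

V_A ≈ 2.15 mV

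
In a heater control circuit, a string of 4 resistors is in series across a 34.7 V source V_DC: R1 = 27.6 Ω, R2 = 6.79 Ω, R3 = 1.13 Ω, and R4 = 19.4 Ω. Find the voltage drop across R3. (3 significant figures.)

V ≈ 0.714 V

Series total: ΣR = 27.6 + 6.79 + 1.13 + 19.4 = 54.92 Ω.
By the voltage-divider rule, V = 34.7 × 1.130/54.92 = 0.7140 V.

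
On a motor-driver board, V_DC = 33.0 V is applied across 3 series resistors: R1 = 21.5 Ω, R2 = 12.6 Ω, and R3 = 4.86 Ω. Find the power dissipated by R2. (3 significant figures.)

The common current is I = 33.0/38.96 = 0.8470 A.
P = I²R = 0.7174 × 12.6 = 9.040 W.

P ≈ 9.04 W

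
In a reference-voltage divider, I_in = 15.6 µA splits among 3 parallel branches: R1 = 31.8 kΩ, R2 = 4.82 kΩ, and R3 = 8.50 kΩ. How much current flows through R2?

Total conductance ΣG = 1/31.8 + 1/4.82 + 1/8.50 = 0.3566 (units of 1/kΩ).
Current divider: I(R2) = I_in · G_k/ΣG = 15.6 × (0.2075/0.3566) = 15.6 × 0.5819 = 9.077 µA.

I ≈ 9.08 µA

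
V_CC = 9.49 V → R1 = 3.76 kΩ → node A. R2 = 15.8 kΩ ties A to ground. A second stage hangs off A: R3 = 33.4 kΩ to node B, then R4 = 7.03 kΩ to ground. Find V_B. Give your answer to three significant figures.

The second stage (R3 + R4 = 40.43 kΩ) loads node A in parallel with R2.
R2 ‖ (R3+R4) = 11.36 kΩ.
First divider: V_A = V_CC · 11.36/(3.76 + 11.36) = 7.130 V.
V_B = V_A × 0.1739 = 1.240 V.

V_B ≈ 1.24 V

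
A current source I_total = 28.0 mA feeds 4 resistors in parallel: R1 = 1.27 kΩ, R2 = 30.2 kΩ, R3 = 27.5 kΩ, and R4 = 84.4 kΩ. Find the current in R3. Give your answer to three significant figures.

I ≈ 1.17 mA

ΣG = 1/1.27 + 1/30.2 + 1/27.5 + 1/84.4 = 0.8687.
R3 takes the fraction G_k/ΣG = 0.03636/0.8687 = 0.04186, so I = 28.0 × 0.04186 = 1.172 mA.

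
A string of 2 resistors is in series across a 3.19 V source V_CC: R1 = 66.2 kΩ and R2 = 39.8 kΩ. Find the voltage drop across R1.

V ≈ 1.99 V

Series total: ΣR = 66.2 + 39.8 = 106.0 kΩ.
V = V_CC · R/ΣR = 3.19 × 0.6245 = 1.992 V.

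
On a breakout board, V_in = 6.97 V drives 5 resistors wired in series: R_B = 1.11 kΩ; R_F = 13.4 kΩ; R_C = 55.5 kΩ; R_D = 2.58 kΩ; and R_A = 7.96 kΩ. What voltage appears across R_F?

Series total: ΣR = 1.11 + 13.4 + 55.5 + 2.58 + 7.96 = 80.55 kΩ.
V = V_in · R/ΣR = 6.97 × 0.1664 = 1.160 V.

V ≈ 1.16 V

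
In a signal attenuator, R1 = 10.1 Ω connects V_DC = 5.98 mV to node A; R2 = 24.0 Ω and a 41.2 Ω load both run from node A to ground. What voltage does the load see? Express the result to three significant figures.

V_out ≈ 3.59 mV

R2 ‖ R_L = (24.0 × 41.2)/(24.0 + 41.2) = 15.17 Ω.
Now apply the divider: V_out = 5.98 × 0.6002 = 3.589 mV.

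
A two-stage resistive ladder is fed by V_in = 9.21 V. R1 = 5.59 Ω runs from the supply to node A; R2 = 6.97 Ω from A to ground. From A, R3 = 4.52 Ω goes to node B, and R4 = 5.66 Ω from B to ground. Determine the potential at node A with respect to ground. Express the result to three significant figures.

Looking into the second stage from A: R3 + R4 = 10.18 Ω appears in parallel with R2.
R2 ‖ (R3+R4) = 4.137 Ω.
So V_A = 9.21 × 0.4253 = 3.917 V.

V_A ≈ 3.92 V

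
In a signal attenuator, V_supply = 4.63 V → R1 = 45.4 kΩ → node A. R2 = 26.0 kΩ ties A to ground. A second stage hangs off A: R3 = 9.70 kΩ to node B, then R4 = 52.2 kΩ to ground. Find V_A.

The second stage (R3 + R4 = 61.90 kΩ) loads node A in parallel with R2.
Effective lower resistance at A: R2 ‖ 61.90 = 18.31 kΩ.
First divider: V_A = V_supply · 18.31/(45.4 + 18.31) = 1.331 V.

V_A ≈ 1.33 V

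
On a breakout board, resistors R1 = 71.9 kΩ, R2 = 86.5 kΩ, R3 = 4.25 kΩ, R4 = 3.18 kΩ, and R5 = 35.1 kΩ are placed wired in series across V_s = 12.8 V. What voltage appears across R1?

V ≈ 4.58 V

ΣR = 71.9 + 86.5 + 4.25 + 3.18 + 35.1 = 200.9 kΩ.
Voltage divider: V = V_s · (71.90 / 200.9) = 12.8 × 0.3578 = 4.580 V.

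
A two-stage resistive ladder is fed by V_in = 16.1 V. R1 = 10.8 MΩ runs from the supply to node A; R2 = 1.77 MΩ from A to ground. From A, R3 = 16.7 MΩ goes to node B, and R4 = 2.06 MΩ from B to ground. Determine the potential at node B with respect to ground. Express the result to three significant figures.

V_B ≈ 0.230 V

The second stage (R3 + R4 = 18.76 MΩ) loads node A in parallel with R2.
R2 ‖ (R3+R4) = 1.617 MΩ.
So V_A = 16.1 × 0.1303 = 2.097 V.
Stage 2 is unloaded, so V_B = V_A · R4/(R3+R4) = 2.097 × 2.06/18.76 = 0.2303 V.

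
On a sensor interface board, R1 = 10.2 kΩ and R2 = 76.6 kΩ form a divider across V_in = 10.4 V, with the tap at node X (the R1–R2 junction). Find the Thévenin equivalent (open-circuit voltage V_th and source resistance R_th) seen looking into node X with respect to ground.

V_th ≈ 9.18 V, R_th ≈ 9.00 kΩ

V_th is the unloaded tap voltage: V_in · R2/(R1+R2) = 10.4 × 0.8825 = 9.178 V.
With V_in suppressed (replaced by a short), R_th = R1 ‖ R2 = (10.20 × 76.6)/(10.20 + 76.6) = 9.001 kΩ.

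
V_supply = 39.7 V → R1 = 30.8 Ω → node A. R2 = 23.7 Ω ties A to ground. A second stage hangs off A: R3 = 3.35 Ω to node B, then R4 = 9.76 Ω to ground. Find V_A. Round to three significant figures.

Looking into the second stage from A: R3 + R4 = 13.11 Ω appears in parallel with R2.
Effective lower resistance at A: R2 ‖ 13.11 = 8.441 Ω.
V_A = 39.7 × 8.441/(30.8 + 8.441) = 8.540 V.

V_A ≈ 8.54 V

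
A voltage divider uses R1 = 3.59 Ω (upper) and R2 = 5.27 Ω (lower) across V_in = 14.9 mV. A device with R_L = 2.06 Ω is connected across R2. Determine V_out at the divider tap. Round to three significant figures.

First combine the lower leg with the load: R2 ‖ R_L = 1.481 Ω.
Voltage divider with the loaded lower leg: V_out = 14.9 × 1.481/(3.59 + 1.481) = 14.9 × 0.2921 = 4.352 mV.

V_out ≈ 4.35 mV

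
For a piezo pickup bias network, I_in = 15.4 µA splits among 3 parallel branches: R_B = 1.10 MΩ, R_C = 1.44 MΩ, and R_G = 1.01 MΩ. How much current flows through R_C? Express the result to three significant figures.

ΣG = 1/1.10 + 1/1.44 + 1/1.01 = 2.594.
By the current-divider rule, I = I_in · G_k/ΣG = 15.4 × 0.2677 = 4.123 µA.

I ≈ 4.12 µA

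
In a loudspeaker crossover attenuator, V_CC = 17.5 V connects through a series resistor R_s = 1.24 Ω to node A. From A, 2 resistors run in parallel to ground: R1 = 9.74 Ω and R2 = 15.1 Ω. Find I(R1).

Equivalent of the parallel group: R_p = 5.921 Ω.
V_A by voltage divider: V_A = 17.5 × 5.921/(1.24 + 5.921) = 14.47 V.
I(R1) = V_A / R1 = 14.47/9.74 = 1.486 A.

I ≈ 1.49 A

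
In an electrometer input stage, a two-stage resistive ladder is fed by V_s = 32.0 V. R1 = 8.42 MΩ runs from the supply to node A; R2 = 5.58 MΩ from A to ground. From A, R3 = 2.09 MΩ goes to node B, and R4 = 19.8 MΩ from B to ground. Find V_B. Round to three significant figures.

Looking into the second stage from A: R3 + R4 = 21.89 MΩ appears in parallel with R2.
Effective lower resistance at A: R2 ‖ 21.89 = 4.447 MΩ.
So V_A = 32.0 × 0.3456 = 11.06 V.
V_B = V_A × 0.9045 = 10.00 V.

V_B ≈ 10.0 V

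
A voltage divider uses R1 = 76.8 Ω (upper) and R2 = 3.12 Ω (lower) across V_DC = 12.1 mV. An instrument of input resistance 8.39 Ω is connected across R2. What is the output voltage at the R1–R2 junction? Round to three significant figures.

The load sits in parallel with R2, giving an effective lower resistance R2' = R2·R_L/(R2+R_L) = 2.274 Ω.
Now apply the divider: V_out = 12.1 × 0.02876 = 0.3480 mV.

V_out ≈ 0.348 mV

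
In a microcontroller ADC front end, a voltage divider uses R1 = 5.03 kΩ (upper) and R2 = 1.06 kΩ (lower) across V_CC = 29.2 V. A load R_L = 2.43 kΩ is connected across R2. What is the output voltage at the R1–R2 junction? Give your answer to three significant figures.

V_out ≈ 3.74 V

The load sits in parallel with R2, giving an effective lower resistance R2' = R2·R_L/(R2+R_L) = 0.7381 kΩ.
Then V_out = V_CC · R2'/(R1 + R2') = 29.2 × 0.7381/5.768 = 3.736 V.
(Unloaded it would be 5.08 V; the load pulls it down.)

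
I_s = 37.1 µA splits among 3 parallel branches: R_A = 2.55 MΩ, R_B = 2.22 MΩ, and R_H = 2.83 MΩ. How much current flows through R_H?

I ≈ 11.0 µA

Total conductance ΣG = 1/2.55 + 1/2.22 + 1/2.83 = 1.196 (units of 1/MΩ).
R_H takes the fraction G_k/ΣG = 0.3534/1.196 = 0.2955, so I = 37.1 × 0.2955 = 10.96 µA.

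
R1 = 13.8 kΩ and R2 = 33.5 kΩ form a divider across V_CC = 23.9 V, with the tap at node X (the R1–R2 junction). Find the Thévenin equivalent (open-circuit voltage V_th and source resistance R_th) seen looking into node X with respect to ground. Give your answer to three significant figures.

V_th ≈ 16.9 V, R_th ≈ 9.77 kΩ

With X open, the divider is unloaded: V_th = 23.9 × 33.5/47.30 = 16.93 V.
With V_CC suppressed (replaced by a short), R_th = R1 ‖ R2 = (13.80 × 33.5)/(13.80 + 33.5) = 9.774 kΩ.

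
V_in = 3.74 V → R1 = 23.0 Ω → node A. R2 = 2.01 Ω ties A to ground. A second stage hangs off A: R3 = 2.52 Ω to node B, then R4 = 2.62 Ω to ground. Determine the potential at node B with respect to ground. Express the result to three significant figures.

V_B ≈ 0.113 V

Node A sees R2 in parallel with the series input of stage 2, R3 + R4 = 5.140 Ω.
Effective lower resistance at A: R2 ‖ 5.140 = 1.445 Ω.
First divider: V_A = V_in · 1.445/(23.0 + 1.445) = 0.2211 V.
V_B = V_A × 0.5097 = 0.1127 V.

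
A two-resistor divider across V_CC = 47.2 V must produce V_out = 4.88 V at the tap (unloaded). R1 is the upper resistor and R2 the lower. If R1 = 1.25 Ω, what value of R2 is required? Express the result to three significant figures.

R2 ≈ 0.144 Ω

Required fraction k = V_out/V_CC = 0.1034.
R2 = R1 · 0.1034/(1 − 0.1034) = 0.1441 Ω.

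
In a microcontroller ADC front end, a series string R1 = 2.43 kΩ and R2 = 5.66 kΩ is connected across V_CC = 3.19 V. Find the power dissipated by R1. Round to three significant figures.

The common current is I = 3.19/8.090 = 0.3943 mA.
V(R1) = I·R = 0.9582 V; P = V·I = 0.9582 × 0.3943 = 0.3778 mW.

P ≈ 0.378 mW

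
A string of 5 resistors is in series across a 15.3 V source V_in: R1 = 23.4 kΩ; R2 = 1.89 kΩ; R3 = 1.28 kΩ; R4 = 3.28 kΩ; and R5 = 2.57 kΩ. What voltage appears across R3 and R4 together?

V ≈ 2.15 V

Series total: ΣR = 23.4 + 1.89 + 1.28 + 3.28 + 2.57 = 32.42 kΩ.
R_{R3..R4} = 1.28 + 3.28 = 4.560 kΩ.
V = V_in · R/ΣR = 15.3 × 0.1407 = 2.152 V.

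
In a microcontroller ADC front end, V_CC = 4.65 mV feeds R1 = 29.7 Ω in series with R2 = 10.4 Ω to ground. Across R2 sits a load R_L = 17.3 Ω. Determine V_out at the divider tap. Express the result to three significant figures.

V_out ≈ 0.834 mV

First combine the lower leg with the load: R2 ‖ R_L = 6.495 Ω.
Voltage divider with the loaded lower leg: V_out = 4.65 × 6.495/(29.7 + 6.495) = 4.65 × 0.1795 = 0.8345 mV.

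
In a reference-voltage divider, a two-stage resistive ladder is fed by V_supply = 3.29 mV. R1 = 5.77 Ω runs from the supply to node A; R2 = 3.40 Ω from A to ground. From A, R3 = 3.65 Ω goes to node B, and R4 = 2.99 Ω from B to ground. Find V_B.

V_B ≈ 0.415 mV

Node A sees R2 in parallel with the series input of stage 2, R3 + R4 = 6.640 Ω.
R2 ‖ (R3+R4) = 2.249 Ω.
First divider: V_A = V_supply · 2.249/(5.77 + 2.249) = 0.9226 mV.
V_B = V_A × 0.4503 = 0.4154 mV.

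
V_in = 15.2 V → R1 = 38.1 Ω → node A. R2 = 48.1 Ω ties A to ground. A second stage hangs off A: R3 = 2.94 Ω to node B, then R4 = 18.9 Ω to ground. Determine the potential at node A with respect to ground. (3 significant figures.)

Looking into the second stage from A: R3 + R4 = 21.84 Ω appears in parallel with R2.
R2 ‖ (R3+R4) = 15.02 Ω.
V_A = 15.2 × 15.02/(38.1 + 15.02) = 4.298 V.

V_A ≈ 4.30 V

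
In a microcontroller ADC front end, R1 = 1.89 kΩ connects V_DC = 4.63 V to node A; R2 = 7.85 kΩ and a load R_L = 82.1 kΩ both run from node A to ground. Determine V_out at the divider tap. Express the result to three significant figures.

V_out ≈ 3.66 V

R2 ‖ R_L = (7.85 × 82.1)/(7.85 + 82.1) = 7.165 kΩ.
Now apply the divider: V_out = 4.63 × 0.7913 = 3.664 V.
(Unloaded it would be 3.73 V; the load pulls it down.)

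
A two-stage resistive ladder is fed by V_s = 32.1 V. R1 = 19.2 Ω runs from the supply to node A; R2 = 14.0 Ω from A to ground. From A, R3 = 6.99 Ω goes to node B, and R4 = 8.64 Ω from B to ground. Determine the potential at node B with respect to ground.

V_B ≈ 4.93 V

Node A sees R2 in parallel with the series input of stage 2, R3 + R4 = 15.63 Ω.
Effective lower resistance at A: R2 ‖ 15.63 = 7.385 Ω.
First divider: V_A = V_s · 7.385/(19.2 + 7.385) = 8.917 V.
V_B = V_A × 0.5528 = 4.929 V.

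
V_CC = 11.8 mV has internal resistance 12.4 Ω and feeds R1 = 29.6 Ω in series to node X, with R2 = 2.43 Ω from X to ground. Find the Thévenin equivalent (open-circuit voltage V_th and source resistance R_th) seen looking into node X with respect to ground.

R1' = 12.4 + 29.6 = 42.00 Ω (source resistance + R1).
V_th is the unloaded tap voltage: V_CC · R2/(R1'+R2) = 11.8 × 0.05469 = 0.6454 mV.
With V_CC suppressed (replaced by a short), R_th = R1' ‖ R2 = (42.00 × 2.43)/(42.00 + 2.43) = 2.297 Ω.

V_th ≈ 0.645 mV, R_th ≈ 2.30 Ω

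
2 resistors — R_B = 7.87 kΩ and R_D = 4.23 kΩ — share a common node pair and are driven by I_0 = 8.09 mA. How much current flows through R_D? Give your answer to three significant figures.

With just two branches, the current splits inversely with resistance.
So I = 8.09 × 7.87/12.10 = 5.262 mA.

I ≈ 5.26 mA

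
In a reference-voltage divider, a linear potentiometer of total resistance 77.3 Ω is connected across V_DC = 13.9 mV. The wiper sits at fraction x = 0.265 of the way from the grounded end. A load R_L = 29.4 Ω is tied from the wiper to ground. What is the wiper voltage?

The pot divides into 56.82 Ω above the wiper and 20.48 Ω below.
Lower segment in parallel with the load: 20.48 ‖ 29.4 = 12.07 Ω.
V_out = 13.9 × 12.07/(56.82 + 12.07) = 2.436 mV.
(Unloaded: V_out = x·V_DC = 3.68 mV.)

V_out ≈ 2.44 mV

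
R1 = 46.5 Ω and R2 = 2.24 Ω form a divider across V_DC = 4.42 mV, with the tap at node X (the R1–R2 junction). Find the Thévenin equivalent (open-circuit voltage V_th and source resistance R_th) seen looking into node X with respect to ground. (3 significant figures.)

V_th ≈ 0.203 mV, R_th ≈ 2.14 Ω

Open-circuit (no load on X): V_th = V_DC · R2/(R1 + R2) = 4.42 × 2.24/(46.50 + 2.24) = 0.2031 mV.
Looking into X with the source shorted: R_th = R1·R2/(R1+R2) = 46.50 × 2.24/48.74 = 2.137 Ω.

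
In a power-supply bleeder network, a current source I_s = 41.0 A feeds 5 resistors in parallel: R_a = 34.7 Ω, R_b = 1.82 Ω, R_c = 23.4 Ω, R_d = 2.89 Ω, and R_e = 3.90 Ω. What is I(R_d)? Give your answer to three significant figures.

Conductances: ΣG = 1/34.7 + 1/1.82 + 1/23.4 + 1/2.89 + 1/3.90 = 1.223 (1/Ω).
R_d takes the fraction G_k/ΣG = 0.3460/1.223 = 0.2828, so I = 41.0 × 0.2828 = 11.60 A.

I ≈ 11.6 A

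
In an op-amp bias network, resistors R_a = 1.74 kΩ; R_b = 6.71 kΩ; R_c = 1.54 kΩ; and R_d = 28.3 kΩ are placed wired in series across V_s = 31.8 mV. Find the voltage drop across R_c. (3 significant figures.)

Series total: ΣR = 1.74 + 6.71 + 1.54 + 28.3 = 38.29 kΩ.
V = V_s · R/ΣR = 31.8 × 0.04022 = 1.279 mV.

V ≈ 1.28 mV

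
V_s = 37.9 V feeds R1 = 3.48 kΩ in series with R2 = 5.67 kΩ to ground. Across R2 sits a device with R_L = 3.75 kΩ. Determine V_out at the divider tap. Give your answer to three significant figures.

V_out ≈ 14.9 V

The load sits in parallel with R2, giving an effective lower resistance R2' = R2·R_L/(R2+R_L) = 2.257 kΩ.
Now apply the divider: V_out = 37.9 × 0.3934 = 14.91 V.
(Unloaded it would be 23.5 V; the load pulls it down.)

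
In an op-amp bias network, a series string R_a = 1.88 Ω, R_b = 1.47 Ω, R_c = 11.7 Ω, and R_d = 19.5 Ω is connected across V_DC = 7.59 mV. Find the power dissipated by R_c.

ΣR = 34.55 Ω → I = 7.59/34.55 = 0.2197 mA.
P = I²R = 0.04826 × 11.7 = 0.5646 µW.

P ≈ 0.565 µW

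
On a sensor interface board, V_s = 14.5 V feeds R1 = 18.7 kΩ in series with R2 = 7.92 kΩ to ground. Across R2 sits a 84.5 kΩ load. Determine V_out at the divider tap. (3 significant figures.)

The load sits in parallel with R2, giving an effective lower resistance R2' = R2·R_L/(R2+R_L) = 7.241 kΩ.
Now apply the divider: V_out = 14.5 × 0.2791 = 4.048 V.

V_out ≈ 4.05 V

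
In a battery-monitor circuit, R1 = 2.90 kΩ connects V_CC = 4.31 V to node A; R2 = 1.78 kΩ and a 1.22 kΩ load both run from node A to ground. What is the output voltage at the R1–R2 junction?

V_out ≈ 0.861 V

First combine the lower leg with the load: R2 ‖ R_L = 0.7239 kΩ.
Voltage divider with the loaded lower leg: V_out = 4.31 × 0.7239/(2.90 + 0.7239) = 4.31 × 0.1997 = 0.8609 V.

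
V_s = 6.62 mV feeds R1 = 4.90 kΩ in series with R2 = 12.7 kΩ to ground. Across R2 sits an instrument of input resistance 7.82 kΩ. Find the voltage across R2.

V_out ≈ 3.29 mV

The load sits in parallel with R2, giving an effective lower resistance R2' = R2·R_L/(R2+R_L) = 4.840 kΩ.
Voltage divider with the loaded lower leg: V_out = 6.62 × 4.840/(4.90 + 4.840) = 6.62 × 0.4969 = 3.290 mV.
(Unloaded it would be 4.78 mV; the load pulls it down.)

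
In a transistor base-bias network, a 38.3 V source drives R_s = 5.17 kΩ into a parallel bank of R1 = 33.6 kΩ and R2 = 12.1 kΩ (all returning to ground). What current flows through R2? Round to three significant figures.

Combine the parallel branches: R_p = (1/33.6 + 1/12.1)⁻¹ = 8.896 kΩ.
V_A by voltage divider: V_A = 38.3 × 8.896/(5.17 + 8.896) = 24.22 V.
Branch current I = V_A/R2 = 24.22/12.1 = 2.002 mA.

I ≈ 2.00 mA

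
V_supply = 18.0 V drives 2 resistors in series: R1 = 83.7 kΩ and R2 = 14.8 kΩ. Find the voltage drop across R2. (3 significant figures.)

ΣR = 83.7 + 14.8 = 98.50 kΩ.
V = V_supply · R/ΣR = 18.0 × 0.1503 = 2.705 V.

V ≈ 2.70 V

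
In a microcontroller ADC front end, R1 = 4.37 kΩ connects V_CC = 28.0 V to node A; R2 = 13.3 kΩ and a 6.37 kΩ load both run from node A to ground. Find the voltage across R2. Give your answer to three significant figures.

V_out ≈ 13.9 V

The load sits in parallel with R2, giving an effective lower resistance R2' = R2·R_L/(R2+R_L) = 4.307 kΩ.
Then V_out = V_CC · R2'/(R1 + R2') = 28.0 × 4.307/8.677 = 13.90 V.
(Unloaded it would be 21.1 V; the load pulls it down.)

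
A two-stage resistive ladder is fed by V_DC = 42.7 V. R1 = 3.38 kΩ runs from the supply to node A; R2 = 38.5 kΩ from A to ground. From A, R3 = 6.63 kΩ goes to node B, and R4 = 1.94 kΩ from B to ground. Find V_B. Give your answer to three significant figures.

V_B ≈ 6.52 V

Node A sees R2 in parallel with the series input of stage 2, R3 + R4 = 8.570 kΩ.
R2 ‖ (R3+R4) = 7.010 kΩ.
V_A = 42.7 × 7.010/(3.38 + 7.010) = 28.81 V.
Stage 2 is unloaded, so V_B = V_A · R4/(R3+R4) = 28.81 × 1.94/8.570 = 6.521 V.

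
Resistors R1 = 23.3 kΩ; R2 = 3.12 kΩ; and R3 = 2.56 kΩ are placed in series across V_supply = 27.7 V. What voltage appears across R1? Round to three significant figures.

V ≈ 22.3 V

ΣR = 23.3 + 3.12 + 2.56 = 28.98 kΩ.
V = V_supply · R/ΣR = 27.7 × 0.8040 = 22.27 V.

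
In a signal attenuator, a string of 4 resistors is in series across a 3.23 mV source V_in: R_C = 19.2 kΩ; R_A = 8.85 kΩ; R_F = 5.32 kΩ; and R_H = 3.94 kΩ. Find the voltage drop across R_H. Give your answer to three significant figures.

V ≈ 0.341 mV

Series total: ΣR = 19.2 + 8.85 + 5.32 + 3.94 = 37.31 kΩ.
Voltage divider: V = V_in · (3.940 / 37.31) = 3.23 × 0.1056 = 0.3411 mV.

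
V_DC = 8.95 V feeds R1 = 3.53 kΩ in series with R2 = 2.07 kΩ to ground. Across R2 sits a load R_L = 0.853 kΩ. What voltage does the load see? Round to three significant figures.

R2 ‖ R_L = (2.07 × 0.853)/(2.07 + 0.853) = 0.6041 kΩ.
Now apply the divider: V_out = 8.95 × 0.1461 = 1.308 V.

V_out ≈ 1.31 V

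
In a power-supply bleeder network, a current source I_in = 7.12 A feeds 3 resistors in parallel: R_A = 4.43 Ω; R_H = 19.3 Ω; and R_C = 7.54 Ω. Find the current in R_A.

ΣG = 1/4.43 + 1/19.3 + 1/7.54 = 0.4102.
By the current-divider rule, I = I_in · G_k/ΣG = 7.12 × 0.5503 = 3.918 A.

I ≈ 3.92 A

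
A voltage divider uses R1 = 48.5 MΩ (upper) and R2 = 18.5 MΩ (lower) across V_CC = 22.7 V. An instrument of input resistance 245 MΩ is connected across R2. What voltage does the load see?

First combine the lower leg with the load: R2 ‖ R_L = 17.20 MΩ.
Voltage divider with the loaded lower leg: V_out = 22.7 × 17.20/(48.5 + 17.20) = 22.7 × 0.2618 = 5.943 V.

V_out ≈ 5.94 V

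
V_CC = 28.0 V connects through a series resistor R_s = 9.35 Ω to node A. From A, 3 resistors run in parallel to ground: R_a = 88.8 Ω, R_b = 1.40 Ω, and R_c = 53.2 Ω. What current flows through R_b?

Combine the parallel branches: R_p = (1/88.8 + 1/1.40 + 1/53.2)⁻¹ = 1.343 Ω.
V_A = 28.0 × 1.343/10.69 = 3.518 V.
Branch current I = V_A/R_b = 3.518/1.40 = 2.513 A.

I ≈ 2.51 A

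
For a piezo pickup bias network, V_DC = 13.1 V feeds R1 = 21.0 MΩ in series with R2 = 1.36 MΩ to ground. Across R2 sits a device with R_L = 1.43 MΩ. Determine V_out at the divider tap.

First combine the lower leg with the load: R2 ‖ R_L = 0.6971 MΩ.
Then V_out = V_DC · R2'/(R1 + R2') = 13.1 × 0.6971/21.70 = 0.4209 V.

V_out ≈ 0.421 V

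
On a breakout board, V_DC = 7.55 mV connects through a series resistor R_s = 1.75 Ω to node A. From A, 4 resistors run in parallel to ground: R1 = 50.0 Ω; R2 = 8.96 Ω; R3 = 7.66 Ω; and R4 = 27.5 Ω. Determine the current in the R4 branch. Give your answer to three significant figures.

Equivalent of the parallel group: R_p = 3.350 Ω.
V_A = 7.55 × 3.350/5.100 = 4.959 mV.
I(R4) = V_A / R4 = 4.959/27.5 = 0.1803 mA.

I ≈ 0.180 mA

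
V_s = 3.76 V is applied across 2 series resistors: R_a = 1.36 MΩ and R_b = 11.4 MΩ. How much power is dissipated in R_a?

P ≈ 0.118 µW

Series current I = V_s/ΣR = 3.76/12.76 = 0.2947 µA.
P(R_a) = I²·R_a = (0.2947)² × 1.36 = 0.1181 µW.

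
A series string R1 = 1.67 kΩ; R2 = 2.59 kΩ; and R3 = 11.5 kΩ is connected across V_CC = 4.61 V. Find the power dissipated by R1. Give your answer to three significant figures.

P ≈ 0.143 mW

Series current I = V_CC/ΣR = 4.61/15.76 = 0.2925 mA.
P = I²R = 0.08556 × 1.67 = 0.1429 mW.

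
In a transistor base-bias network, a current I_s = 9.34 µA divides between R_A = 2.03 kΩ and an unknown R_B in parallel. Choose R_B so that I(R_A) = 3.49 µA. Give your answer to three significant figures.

In a two-way split, I_A/I_s = R_B/(R_A + R_B).
With f = 0.3737, R_B = R_A · f/(1−f) = 2.03 × 0.5966 = 1.211 kΩ.

R_B ≈ 1.21 kΩ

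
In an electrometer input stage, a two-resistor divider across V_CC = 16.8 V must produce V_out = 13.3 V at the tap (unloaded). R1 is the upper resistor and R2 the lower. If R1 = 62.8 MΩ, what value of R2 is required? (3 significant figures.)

R2 ≈ 239 MΩ

V_out/V_CC = R2/(R1+R2) = 0.7917.
Rearranging, R2 = R1·k/(1−k) = 62.8 × 3.800 = 238.6 MΩ.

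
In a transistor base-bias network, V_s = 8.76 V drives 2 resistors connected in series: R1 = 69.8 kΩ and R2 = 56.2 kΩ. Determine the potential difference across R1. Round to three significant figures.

V ≈ 4.85 V

Total series resistance ΣR = 69.8 + 56.2 = 126.0 kΩ.
Voltage divider: V = V_s · (69.80 / 126.0) = 8.76 × 0.5540 = 4.853 V.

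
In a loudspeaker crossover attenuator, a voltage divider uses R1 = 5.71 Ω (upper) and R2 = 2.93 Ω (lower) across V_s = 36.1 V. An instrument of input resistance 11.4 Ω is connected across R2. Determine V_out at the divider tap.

R2 ‖ R_L = (2.93 × 11.4)/(2.93 + 11.4) = 2.331 Ω.
Then V_out = V_s · R2'/(R1 + R2') = 36.1 × 2.331/8.041 = 10.46 V.
(Unloaded it would be 12.2 V; the load pulls it down.)

V_out ≈ 10.5 V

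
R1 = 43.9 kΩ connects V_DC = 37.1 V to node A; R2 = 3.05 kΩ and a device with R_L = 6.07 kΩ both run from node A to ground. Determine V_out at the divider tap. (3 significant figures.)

V_out ≈ 1.64 V

R2 ‖ R_L = (3.05 × 6.07)/(3.05 + 6.07) = 2.030 kΩ.
Then V_out = V_DC · R2'/(R1 + R2') = 37.1 × 2.030/45.93 = 1.640 V.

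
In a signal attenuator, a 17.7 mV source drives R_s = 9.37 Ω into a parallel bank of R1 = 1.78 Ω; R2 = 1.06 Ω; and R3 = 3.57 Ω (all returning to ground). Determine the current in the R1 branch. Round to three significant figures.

I ≈ 0.561 mA

Parallel bank: R_p = 1/(1/1.78 + 1/1.06 + 1/3.57) = 0.5601 Ω.
Node voltage V_A = V_supply · R_p/(R_s + R_p) = 17.7 × 0.05641 = 0.9984 mV.
I(R1) = V_A / R1 = 0.9984/1.78 = 0.5609 mA.
(Equivalently: I_total = 1.782 mA, then current-divider fraction G_k/ΣG = 0.3147.)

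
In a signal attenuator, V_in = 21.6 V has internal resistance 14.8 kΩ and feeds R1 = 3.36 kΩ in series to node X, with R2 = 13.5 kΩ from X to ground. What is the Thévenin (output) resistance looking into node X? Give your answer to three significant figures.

R_th ≈ 7.74 kΩ

R1' = 14.8 + 3.36 = 18.16 kΩ (source resistance + R1).
With V_in suppressed (replaced by a short), R_th = R1' ‖ R2 = (18.16 × 13.5)/(18.16 + 13.5) = 7.744 kΩ.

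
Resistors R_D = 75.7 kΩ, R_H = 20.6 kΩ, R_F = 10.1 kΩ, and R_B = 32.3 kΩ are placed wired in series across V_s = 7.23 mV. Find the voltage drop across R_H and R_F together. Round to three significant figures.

V ≈ 1.60 mV

Total series resistance ΣR = 75.7 + 20.6 + 10.1 + 32.3 = 138.7 kΩ.
R_{R_H..R_F} = 20.6 + 10.1 = 30.70 kΩ.
By the voltage-divider rule, V = 7.23 × 30.70/138.7 = 1.600 mV.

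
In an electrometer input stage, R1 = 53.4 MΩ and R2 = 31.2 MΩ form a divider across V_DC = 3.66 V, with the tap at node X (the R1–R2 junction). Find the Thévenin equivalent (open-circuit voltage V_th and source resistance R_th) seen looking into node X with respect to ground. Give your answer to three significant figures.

V_th ≈ 1.35 V, R_th ≈ 19.7 MΩ

Open-circuit (no load on X): V_th = V_DC · R2/(R1 + R2) = 3.66 × 31.2/(53.40 + 31.2) = 1.350 V.
With V_DC suppressed (replaced by a short), R_th = R1 ‖ R2 = (53.40 × 31.2)/(53.40 + 31.2) = 19.69 MΩ.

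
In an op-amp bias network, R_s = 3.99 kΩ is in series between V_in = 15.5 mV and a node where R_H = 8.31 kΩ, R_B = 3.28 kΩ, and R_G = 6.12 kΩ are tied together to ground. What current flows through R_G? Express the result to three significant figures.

Combine the parallel branches: R_p = (1/8.31 + 1/3.28 + 1/6.12)⁻¹ = 1.699 kΩ.
Node voltage V_A = V_in · R_p/(R_s + R_p) = 15.5 × 0.2986 = 4.629 mV.
I(R_G) = V_A / R_G = 4.629/6.12 = 0.7563 µA.

I ≈ 0.756 µA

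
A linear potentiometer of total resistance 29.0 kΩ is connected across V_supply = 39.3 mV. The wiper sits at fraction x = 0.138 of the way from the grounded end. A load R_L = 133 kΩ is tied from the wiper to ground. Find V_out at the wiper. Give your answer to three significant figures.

Lower segment x·R_p = 4.002 kΩ; upper segment (1−x)·R_p = 25.00 kΩ.
R_L loads the lower segment: effective lower R = 3.885 kΩ.
Then V_out = V_supply · 3.885/(25.00 + 3.885) = 5.286 mV.

V_out ≈ 5.29 mV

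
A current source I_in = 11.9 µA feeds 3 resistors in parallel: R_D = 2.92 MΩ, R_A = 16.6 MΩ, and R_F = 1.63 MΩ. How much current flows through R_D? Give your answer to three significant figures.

I ≈ 4.01 µA

ΣG = 1/2.92 + 1/16.6 + 1/1.63 = 1.016.
Current divider: I(R_D) = I_in · G_k/ΣG = 11.9 × (0.3425/1.016) = 11.9 × 0.3370 = 4.010 µA.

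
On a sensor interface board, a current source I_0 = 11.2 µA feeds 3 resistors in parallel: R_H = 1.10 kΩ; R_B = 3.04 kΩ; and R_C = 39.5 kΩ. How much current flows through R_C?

I ≈ 0.224 µA

Conductances: ΣG = 1/1.10 + 1/3.04 + 1/39.5 = 1.263 (1/kΩ).
By the current-divider rule, I = I_0 · G_k/ΣG = 11.2 × 0.02004 = 0.2244 µA.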